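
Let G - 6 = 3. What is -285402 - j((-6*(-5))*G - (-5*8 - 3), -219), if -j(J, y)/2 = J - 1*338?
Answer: -285452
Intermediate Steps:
G = 9 (G = 6 + 3 = 9)
j(J, y) = 676 - 2*J (j(J, y) = -2*(J - 1*338) = -2*(J - 338) = -2*(-338 + J) = 676 - 2*J)
-285402 - j((-6*(-5))*G - (-5*8 - 3), -219) = -285402 - (676 - 2*(-6*(-5)*9 - (-5*8 - 3))) = -285402 - (676 - 2*(30*9 - (-40 - 3))) = -285402 - (676 - 2*(270 - 1*(-43))) = -285402 - (676 - 2*(270 + 43)) = -285402 - (676 - 2*313) = -285402 - (676 - 626) = -285402 - 1*50 = -285402 - 50 = -285452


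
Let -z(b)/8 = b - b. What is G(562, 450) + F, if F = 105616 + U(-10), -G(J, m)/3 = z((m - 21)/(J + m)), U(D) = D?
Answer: 105606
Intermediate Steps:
z(b) = 0 (z(b) = -8*(b - b) = -8*0 = 0)
G(J, m) = 0 (G(J, m) = -3*0 = 0)
F = 105606 (F = 105616 - 10 = 105606)
G(562, 450) + F = 0 + 105606 = 105606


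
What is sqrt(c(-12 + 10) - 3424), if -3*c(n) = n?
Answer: I*sqrt(30810)/3 ≈ 58.509*I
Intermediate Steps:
c(n) = -n/3
sqrt(c(-12 + 10) - 3424) = sqrt(-(-12 + 10)/3 - 3424) = sqrt(-1/3*(-2) - 3424) = sqrt(2/3 - 3424) = sqrt(-10270/3) = I*sqrt(30810)/3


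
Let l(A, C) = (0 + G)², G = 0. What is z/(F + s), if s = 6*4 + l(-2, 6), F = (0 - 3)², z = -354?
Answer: -118/11 ≈ -10.727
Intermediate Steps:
l(A, C) = 0 (l(A, C) = (0 + 0)² = 0² = 0)
F = 9 (F = (-3)² = 9)
s = 24 (s = 6*4 + 0 = 24 + 0 = 24)
z/(F + s) = -354/(9 + 24) = -354/33 = (1/33)*(-354) = -118/11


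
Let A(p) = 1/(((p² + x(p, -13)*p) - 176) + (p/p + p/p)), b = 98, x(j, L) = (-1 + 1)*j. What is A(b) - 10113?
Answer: -95365589/9430 ≈ -10113.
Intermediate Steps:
x(j, L) = 0 (x(j, L) = 0*j = 0)
A(p) = 1/(-174 + p²) (A(p) = 1/(((p² + 0*p) - 176) + (p/p + p/p)) = 1/(((p² + 0) - 176) + (1 + 1)) = 1/((p² - 176) + 2) = 1/((-176 + p²) + 2) = 1/(-174 + p²))
A(b) - 10113 = 1/(-174 + 98²) - 10113 = 1/(-174 + 9604) - 10113 = 1/9430 - 10113 = -95365589/9430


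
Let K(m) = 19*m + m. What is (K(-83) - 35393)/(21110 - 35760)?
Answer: 37053/14650 ≈ 2.5292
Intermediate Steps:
K(m) = 20*m
(K(-83) - 35393)/(21110 - 35760) = (20*(-83) - 35393)/(21110 - 35760) = (-1660 - 35393)/(-14650) = -37053*(-1/14650) = 37053/14650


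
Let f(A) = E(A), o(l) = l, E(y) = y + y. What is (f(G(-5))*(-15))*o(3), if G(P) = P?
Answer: 450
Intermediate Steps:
E(y) = 2*y
f(A) = 2*A
(f(G(-5))*(-15))*o(3) = ((2*(-5))*(-15))*3 = -10*(-15)*3 = 150*3 = 450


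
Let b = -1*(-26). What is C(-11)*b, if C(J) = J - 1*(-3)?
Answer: -208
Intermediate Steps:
C(J) = 3 + J (C(J) = J + 3 = 3 + J)
b = 26
C(-11)*b = (3 - 11)*26 = -8*26 = -208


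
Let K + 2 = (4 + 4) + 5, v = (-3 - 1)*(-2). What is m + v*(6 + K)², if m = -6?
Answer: 2306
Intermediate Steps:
v = 8 (v = -4*(-2) = 8)
K = 11 (K = -2 + ((4 + 4) + 5) = -2 + (8 + 5) = -2 + 13 = 11)
m + v*(6 + K)² = -6 + 8*(6 + 11)² = -6 + 8*17² = -6 + 8*289 = -6 + 2312 = 2306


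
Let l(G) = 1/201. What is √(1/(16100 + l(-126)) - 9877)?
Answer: 4*I*√6464712322540186/3236101 ≈ 99.383*I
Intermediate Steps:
l(G) = 1/201
√(1/(16100 + l(-126)) - 9877) = √(1/(16100 + 1/201) - 9877) = √(1/(3236101/201) - 9877) = √(201/3236101 - 9877) = √(-31962969376/3236101) = 4*I*√6464712322540186/3236101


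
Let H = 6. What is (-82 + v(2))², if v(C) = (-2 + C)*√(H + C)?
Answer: 6724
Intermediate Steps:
v(C) = √(6 + C)*(-2 + C) (v(C) = (-2 + C)*√(6 + C) = √(6 + C)*(-2 + C))
(-82 + v(2))² = (-82 + √(6 + 2)*(-2 + 2))² = (-82 + √8*0)² = (-82 + (2*√2)*0)² = (-82 + 0)² = (-82)² = 6724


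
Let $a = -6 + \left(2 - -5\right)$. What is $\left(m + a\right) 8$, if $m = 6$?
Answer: $56$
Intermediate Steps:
$a = 1$ ($a = -6 + \left(2 + 5\right) = -6 + 7 = 1$)
$\left(m + a\right) 8 = \left(6 + 1\right) 8 = 7 \cdot 8 = 56$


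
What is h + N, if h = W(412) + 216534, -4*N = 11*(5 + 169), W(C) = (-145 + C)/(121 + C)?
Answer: 230315697/1066 ≈ 2.1606e+5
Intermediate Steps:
W(C) = (-145 + C)/(121 + C)
N = -957/2 (N = -11*(5 + 169)/4 = -11*174/4 = -1/4*1914 = -957/2 ≈ -478.50)
h = 115412889/533 (h = (-145 + 412)/(121 + 412) + 216534 = 267/533 + 216534 = 115412889/533 ≈ 2.1653e+5)
h + N = 115412889/533 - 957/2 = 230315697/1066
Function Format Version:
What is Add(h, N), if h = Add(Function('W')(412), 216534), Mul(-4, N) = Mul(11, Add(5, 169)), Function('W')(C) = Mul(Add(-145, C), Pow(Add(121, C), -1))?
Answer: Rational(230315697, 1066) ≈ 2.1606e+5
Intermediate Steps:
Function('W')(C) = Mul(Pow(Add(121, C), -1), Add(-145, C))
N = Rational(-957, 2) (N = Mul(Rational(-1, 4), Mul(11, Add(5, 169))) = Mul(Rational(-1, 4), Mul(11, 174)) = Mul(Rational(-1, 4), 1914) = Rational(-957, 2) ≈ -478.50)
h = Rational(115412889, 533) (h = Add(Mul(Pow(Add(121, 412), -1), Add(-145, 412)), 216534) = Add(Mul(Pow(533, -1), 267), 216534) = Add(Mul(Rational(1, 533), 267), 216534) = Add(Rational(267, 533), 216534) = Rational(115412889, 533) ≈ 2.1653e+5)
Add(h, N) = Add(Rational(115412889, 533), Rational(-957, 2)) = Rational(230315697, 1066)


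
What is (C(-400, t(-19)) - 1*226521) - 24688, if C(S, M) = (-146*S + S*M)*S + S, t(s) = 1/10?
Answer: -23595609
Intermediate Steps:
t(s) = 1/10
C(S, M) = S + S*(-146*S + M*S) (C(S, M) = (-146*S + M*S)*S + S = S*(-146*S + M*S) + S = S + S*(-146*S + M*S))
(C(-400, t(-19)) - 1*226521) - 24688 = (-400*(1 - 146*(-400) + (1/10)*(-400)) - 1*226521) - 24688 = (-400*(1 + 58400 - 40) - 226521) - 24688 = (-400*58361 - 226521) - 24688 = (-23344400 - 226521) - 24688 = -23570921 - 24688 = -23595609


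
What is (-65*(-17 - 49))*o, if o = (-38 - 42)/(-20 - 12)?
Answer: 10725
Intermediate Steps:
o = 5/2 (o = -80/(-32) = -80*(-1/32) = 5/2 ≈ 2.5000)
(-65*(-17 - 49))*o = -65*(-17 - 49)*(5/2) = -65*(-66)*(5/2) = 4290*(5/2) = 10725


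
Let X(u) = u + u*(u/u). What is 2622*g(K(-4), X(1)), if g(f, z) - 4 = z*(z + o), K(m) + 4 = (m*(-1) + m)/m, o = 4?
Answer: 41952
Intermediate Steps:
K(m) = -4 (K(m) = -4 + (m*(-1) + m)/m = -4 + (-m + m)/m = -4 + 0/m = -4 + 0 = -4)
X(u) = 2*u (X(u) = u + u*1 = u + u = 2*u)
g(f, z) = 4 + z*(4 + z) (g(f, z) = 4 + z*(z + 4) = 4 + z*(4 + z))
2622*g(K(-4), X(1)) = 2622*(4 + (2*1)² + 4*(2*1)) = 2622*(4 + 2² + 4*2) = 2622*(4 + 4 + 8) = 2622*16 = 41952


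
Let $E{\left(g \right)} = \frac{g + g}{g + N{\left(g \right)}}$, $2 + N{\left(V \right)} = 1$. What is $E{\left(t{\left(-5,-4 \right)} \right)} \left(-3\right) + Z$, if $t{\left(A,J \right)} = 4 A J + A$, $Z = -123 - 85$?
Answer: $- \frac{7921}{37} \approx -214.08$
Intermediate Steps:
$Z = -208$ ($Z = -123 - 85 = -208$)
$N{\left(V \right)} = -1$ ($N{\left(V \right)} = -2 + 1 = -1$)
$t{\left(A,J \right)} = A + 4 A J$ ($t{\left(A,J \right)} = 4 A J + A = A + 4 A J$)
$E{\left(g \right)} = \frac{2 g}{-1 + g}$ ($E{\left(g \right)} = \frac{g + g}{g - 1} = \frac{2 g}{-1 + g}$)
$E{\left(t{\left(-5,-4 \right)} \right)} \left(-3\right) + Z = \frac{2 \left(- 5 \left(1 + 4 \left(-4\right)\right)\right)}{-1 - 5 \left(1 + 4 \left(-4\right)\right)} \left(-3\right) - 208 = \frac{2 \left(- 5 \left(1 - 16\right)\right)}{-1 - 5 \left(1 - 16\right)} \left(-3\right) - 208 = \frac{2 \left(\left(-5\right) \left(-15\right)\right)}{-1 - -75} \left(-3\right) - 208 = 2 \cdot 75 \frac{1}{-1 + 75} \left(-3\right) - 208 = 2 \cdot 75 \cdot \frac{1}{74} \left(-3\right) - 208 = \frac{75}{37} \left(-3\right) - 208 = - \frac{225}{37} - 208 = - \frac{7921}{37}$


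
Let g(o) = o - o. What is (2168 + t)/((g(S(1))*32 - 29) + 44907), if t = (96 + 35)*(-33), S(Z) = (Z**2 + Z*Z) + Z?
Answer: -2155/44878 ≈ -0.048019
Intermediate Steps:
S(Z) = Z + 2*Z**2 (S(Z) = (Z**2 + Z**2) + Z = 2*Z**2 + Z = Z + 2*Z**2)
g(o) = 0
t = -4323 (t = 131*(-33) = -4323)
(2168 + t)/((g(S(1))*32 - 29) + 44907) = (2168 - 4323)/((0*32 - 29) + 44907) = -2155/((0 - 29) + 44907) = -2155/(-29 + 44907) = -2155/44878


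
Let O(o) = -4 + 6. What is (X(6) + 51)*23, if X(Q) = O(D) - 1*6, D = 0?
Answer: 1081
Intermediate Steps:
O(o) = 2
X(Q) = -4 (X(Q) = 2 - 1*6 = 2 - 6 = -4)
(X(6) + 51)*23 = (-4 + 51)*23 = 47*23 = 1081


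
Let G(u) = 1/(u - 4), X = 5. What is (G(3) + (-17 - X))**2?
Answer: 529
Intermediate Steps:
G(u) = 1/(-4 + u)
(G(3) + (-17 - X))**2 = (1/(-4 + 3) + (-17 - 1*5))**2 = (1/(-1) + (-17 - 5))**2 = (-1 - 22)**2 = (-23)**2 = 529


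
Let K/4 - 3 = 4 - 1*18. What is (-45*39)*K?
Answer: 77220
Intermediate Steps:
K = -44 (K = 12 + 4*(4 - 1*18) = 12 + 4*(4 - 18) = 12 + 4*(-14) = 12 - 56 = -44)
(-45*39)*K = -45*39*(-44) = -1755*(-44) = 77220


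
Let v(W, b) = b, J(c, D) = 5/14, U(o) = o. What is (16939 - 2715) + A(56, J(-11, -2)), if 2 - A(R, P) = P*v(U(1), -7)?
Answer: 28457/2 ≈ 14229.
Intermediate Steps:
J(c, D) = 5/14 (J(c, D) = 5*(1/14) = 5/14)
A(R, P) = 2 + 7*P (A(R, P) = 2 - P*(-7) = 2 - (-7)*P = 2 + 7*P)
(16939 - 2715) + A(56, J(-11, -2)) = (16939 - 2715) + (2 + 7*(5/14)) = 14224 + (2 + 5/2) = 14224 + 9/2 = 28457/2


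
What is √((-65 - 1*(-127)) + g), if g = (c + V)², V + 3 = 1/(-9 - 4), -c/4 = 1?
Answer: √18942/13 ≈ 10.587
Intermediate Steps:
c = -4 (c = -4*1 = -4)
V = -40/13 (V = -3 + 1/(-9 - 4) = -3 + 1/(-13) = -3 - 1/13 = -40/13 ≈ -3.0769)
g = 8464/169 (g = (-4 - 40/13)² = (-92/13)² = 8464/169 ≈ 50.083)
√((-65 - 1*(-127)) + g) = √((-65 - 1*(-127)) + 8464/169) = √((-65 + 127) + 8464/169) = √(62 + 8464/169) = √(18942/169) = √18942/13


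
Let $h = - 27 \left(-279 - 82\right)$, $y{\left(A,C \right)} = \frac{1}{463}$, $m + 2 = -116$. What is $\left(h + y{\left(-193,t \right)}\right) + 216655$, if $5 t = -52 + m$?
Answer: $\frac{104824127}{463} \approx 2.264 \cdot 10^{5}$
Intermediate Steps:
$m = -118$ ($m = -2 - 116 = -118$)
$t = -34$ ($t = \frac{-52 - 118}{5} = \frac{1}{5} \left(-170\right) = -34$)
$y{\left(A,C \right)} = \frac{1}{463}$
$h = 9747$ ($h = \left(-27\right) \left(-361\right) = 9747$)
$\left(h + y{\left(-193,t \right)}\right) + 216655 = \left(9747 + \frac{1}{463}\right) + 216655 = \frac{4512862}{463} + 216655 = \frac{104824127}{463}$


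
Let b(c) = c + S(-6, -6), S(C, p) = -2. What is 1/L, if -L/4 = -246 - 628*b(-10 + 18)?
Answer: 1/16056 ≈ 6.2282e-5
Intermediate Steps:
b(c) = -2 + c (b(c) = c - 2 = -2 + c)
L = 16056 (L = -4*(-246 - 628*(-2 + (-10 + 18))) = -4*(-246 - 628*(-2 + 8)) = -4*(-246 - 628*6) = -4*(-246 - 3768) = -4*(-4014) = 16056)
1/L = 1/16056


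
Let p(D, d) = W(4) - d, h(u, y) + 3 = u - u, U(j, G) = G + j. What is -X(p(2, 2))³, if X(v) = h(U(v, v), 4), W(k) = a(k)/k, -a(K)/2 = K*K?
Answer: 27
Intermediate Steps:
a(K) = -2*K² (a(K) = -2*K*K = -2*K²)
h(u, y) = -3 (h(u, y) = -3 + (u - u) = -3 + 0 = -3)
W(k) = -2*k (W(k) = (-2*k²)/k = -2*k)
p(D, d) = -8 - d (p(D, d) = -2*4 - d = -8 - d)
X(v) = -3
-X(p(2, 2))³ = -1*(-3)³ = -1*(-27) = 27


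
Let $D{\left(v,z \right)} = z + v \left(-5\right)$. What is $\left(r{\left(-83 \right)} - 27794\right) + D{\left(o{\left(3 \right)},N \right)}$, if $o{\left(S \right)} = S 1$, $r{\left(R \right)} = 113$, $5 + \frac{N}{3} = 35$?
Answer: $-27606$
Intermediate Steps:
$N = 90$ ($N = -15 + 3 \cdot 35 = -15 + 105 = 90$)
$o{\left(S \right)} = S$
$D{\left(v,z \right)} = z - 5 v$
$\left(r{\left(-83 \right)} - 27794\right) + D{\left(o{\left(3 \right)},N \right)} = \left(113 - 27794\right) + \left(90 - 15\right) = -27681 + \left(90 - 15\right) = -27681 + 75 = -27606$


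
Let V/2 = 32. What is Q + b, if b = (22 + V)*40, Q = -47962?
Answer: -44522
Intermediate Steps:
V = 64 (V = 2*32 = 64)
b = 3440 (b = (22 + 64)*40 = 86*40 = 3440)
Q + b = -47962 + 3440 = -44522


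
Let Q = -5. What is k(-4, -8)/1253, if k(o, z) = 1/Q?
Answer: -1/6265 ≈ -0.00015962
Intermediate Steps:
k(o, z) = -1/5 (k(o, z) = 1/(-5) = -1/5)
k(-4, -8)/1253 = -1/5/1253 = -1/5*1/1253 = -1/6265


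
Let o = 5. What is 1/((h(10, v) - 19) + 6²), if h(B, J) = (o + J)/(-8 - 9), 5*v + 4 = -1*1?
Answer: 17/285 ≈ 0.059649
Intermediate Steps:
v = -1 (v = -⅘ + (-1*1)/5 = -⅘ + (⅕)*(-1) = -⅘ - ⅕ = -1)
h(B, J) = -5/17 - J/17 (h(B, J) = (5 + J)/(-8 - 9) = (5 + J)/(-17) = (5 + J)*(-1/17) = -5/17 - J/17)
1/((h(10, v) - 19) + 6²) = 1/(((-5/17 - 1/17*(-1)) - 19) + 6²) = 1/(((-5/17 + 1/17) - 19) + 36) = 1/((-4/17 - 19) + 36) = 1/(-327/17 + 36) = 1/(285/17) = 17/285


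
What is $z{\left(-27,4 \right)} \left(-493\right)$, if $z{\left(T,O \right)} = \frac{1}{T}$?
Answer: $\frac{493}{27} \approx 18.259$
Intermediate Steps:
$z{\left(-27,4 \right)} \left(-493\right) = \frac{1}{-27} \left(-493\right) = \left(- \frac{1}{27}\right) \left(-493\right) = \frac{493}{27}$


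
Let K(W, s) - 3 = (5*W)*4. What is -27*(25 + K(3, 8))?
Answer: -2376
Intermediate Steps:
K(W, s) = 3 + 20*W (K(W, s) = 3 + (5*W)*4 = 3 + 20*W)
-27*(25 + K(3, 8)) = -27*(25 + (3 + 20*3)) = -27*(25 + (3 + 60)) = -27*(25 + 63) = -27*88 = -2376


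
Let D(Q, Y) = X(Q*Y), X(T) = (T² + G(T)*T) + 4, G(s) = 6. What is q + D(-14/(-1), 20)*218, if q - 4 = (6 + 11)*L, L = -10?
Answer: 17458146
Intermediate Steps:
q = -166 (q = 4 + (6 + 11)*(-10) = 4 + 17*(-10) = 4 - 170 = -166)
X(T) = 4 + T² + 6*T (X(T) = (T² + 6*T) + 4 = 4 + T² + 6*T)
D(Q, Y) = 4 + Q²*Y² + 6*Q*Y (D(Q, Y) = 4 + (Q*Y)² + 6*(Q*Y) = 4 + Q²*Y² + 6*Q*Y)
q + D(-14/(-1), 20)*218 = -166 + (4 + (-14/(-1))²*20² + 6*(-14/(-1))*20)*218 = -166 + (4 + (-14*(-1))²*400 + 6*(-14*(-1))*20)*218 = -166 + (4 + 14²*400 + 6*14*20)*218 = -166 + (4 + 196*400 + 1680)*218 = -166 + (4 + 78400 + 1680)*218 = -166 + 80084*218 = -166 + 17458312 = 17458146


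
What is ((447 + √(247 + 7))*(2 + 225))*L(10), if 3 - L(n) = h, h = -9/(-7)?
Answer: 1217628/7 + 2724*√254/7 ≈ 1.8015e+5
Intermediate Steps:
h = 9/7 (h = -9*(-⅐) = 9/7 ≈ 1.2857)
L(n) = 12/7 (L(n) = 3 - 1*9/7 = 3 - 9/7 = 12/7)
((447 + √(247 + 7))*(2 + 225))*L(10) = ((447 + √(247 + 7))*(2 + 225))*(12/7) = ((447 + √254)*227)*(12/7) = (101469 + 227*√254)*(12/7) = 1217628/7 + 2724*√254/7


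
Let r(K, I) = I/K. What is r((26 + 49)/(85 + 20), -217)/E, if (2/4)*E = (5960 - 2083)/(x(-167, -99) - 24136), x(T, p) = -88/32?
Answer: 29333409/31016 ≈ 945.75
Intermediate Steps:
x(T, p) = -11/4 (x(T, p) = -88*1/32 = -11/4)
E = -31016/96555 (E = 2*((5960 - 2083)/(-11/4 - 24136)) = 2*(3877/(-96555/4)) = 2*(3877*(-4/96555)) = 2*(-15508/96555) = -31016/96555 ≈ -0.32123)
r((26 + 49)/(85 + 20), -217)/E = (-217*(85 + 20)/(26 + 49))/(-31016/96555) = -217/(75/105)*(-96555/31016) = -217/(75*(1/105))*(-96555/31016) = -217/5/7*(-96555/31016) = -217*7/5*(-96555/31016) = -1519/5*(-96555/31016) = 29333409/31016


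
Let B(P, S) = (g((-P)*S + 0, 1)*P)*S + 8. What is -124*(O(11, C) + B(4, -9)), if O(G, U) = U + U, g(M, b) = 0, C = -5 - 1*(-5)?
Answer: -992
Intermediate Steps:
C = 0 (C = -5 + 5 = 0)
O(G, U) = 2*U
B(P, S) = 8 (B(P, S) = (0*P)*S + 8 = 0*S + 8 = 0 + 8 = 8)
-124*(O(11, C) + B(4, -9)) = -124*(2*0 + 8) = -124*(0 + 8) = -124*8 = -992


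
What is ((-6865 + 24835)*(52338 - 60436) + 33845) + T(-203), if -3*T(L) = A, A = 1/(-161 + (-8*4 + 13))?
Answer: -78563096099/540 ≈ -1.4549e+8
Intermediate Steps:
A = -1/180 (A = 1/(-161 + (-32 + 13)) = 1/(-161 - 19) = 1/(-180) = -1/180 ≈ -0.0055556)
T(L) = 1/540 (T(L) = -1/3*(-1/180) = 1/540)
((-6865 + 24835)*(52338 - 60436) + 33845) + T(-203) = ((-6865 + 24835)*(52338 - 60436) + 33845) + 1/540 = (17970*(-8098) + 33845) + 1/540 = (-145521060 + 33845) + 1/540 = -145487215 + 1/540 = -78563096099/540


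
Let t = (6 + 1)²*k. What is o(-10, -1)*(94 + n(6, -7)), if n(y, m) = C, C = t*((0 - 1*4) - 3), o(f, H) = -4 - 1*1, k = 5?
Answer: 8105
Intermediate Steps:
o(f, H) = -5 (o(f, H) = -4 - 1 = -5)
t = 245 (t = (6 + 1)²*5 = 7²*5 = 49*5 = 245)
C = -1715 (C = 245*((0 - 1*4) - 3) = 245*((0 - 4) - 3) = 245*(-4 - 3) = 245*(-7) = -1715)
n(y, m) = -1715
o(-10, -1)*(94 + n(6, -7)) = -5*(94 - 1715) = -5*(-1621) = 8105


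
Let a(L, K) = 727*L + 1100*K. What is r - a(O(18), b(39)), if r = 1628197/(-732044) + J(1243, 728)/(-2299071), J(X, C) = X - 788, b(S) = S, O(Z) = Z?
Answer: -94229364720693271/1683021131124 ≈ -55988.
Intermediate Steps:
J(X, C) = -788 + X
r = -3743673585007/1683021131124 (r = 1628197/(-732044) + (-788 + 1243)/(-2299071) = 1628197*(-1/732044) + 455*(-1/2299071) = -1628197/732044 - 455/2299071 = -3743673585007/1683021131124 ≈ -2.2244)
r - a(O(18), b(39)) = -3743673585007/1683021131124 - (727*18 + 1100*39) = -3743673585007/1683021131124 - (13086 + 42900) = -3743673585007/1683021131124 - 1*55986 = -3743673585007/1683021131124 - 55986 = -94229364720693271/1683021131124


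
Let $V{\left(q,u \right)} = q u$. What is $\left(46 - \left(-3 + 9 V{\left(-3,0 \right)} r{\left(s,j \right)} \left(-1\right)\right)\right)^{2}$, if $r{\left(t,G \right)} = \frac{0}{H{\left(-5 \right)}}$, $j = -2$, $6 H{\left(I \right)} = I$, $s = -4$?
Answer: $2401$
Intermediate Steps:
$H{\left(I \right)} = \frac{I}{6}$
$r{\left(t,G \right)} = 0$ ($r{\left(t,G \right)} = \frac{0}{\frac{1}{6} \left(-5\right)} = \frac{0}{- \frac{5}{6}} = 0 \left(- \frac{6}{5}\right) = 0$)
$\left(46 - \left(-3 + 9 V{\left(-3,0 \right)} r{\left(s,j \right)} \left(-1\right)\right)\right)^{2} = \left(46 + \left(3 - 9 \left(-3\right) 0 \cdot 0 \left(-1\right)\right)\right)^{2} = \left(46 + \left(3 - 9 \cdot 0 \cdot 0 \left(-1\right)\right)\right)^{2} = \left(46 + \left(3 - 9 \cdot 0 \left(-1\right)\right)\right)^{2} = \left(46 + \left(3 - 9 \cdot 0\right)\right)^{2} = \left(46 + \left(3 - 0\right)\right)^{2} = \left(46 + \left(3 + 0\right)\right)^{2} = \left(46 + 3\right)^{2} = 49^{2} = 2401$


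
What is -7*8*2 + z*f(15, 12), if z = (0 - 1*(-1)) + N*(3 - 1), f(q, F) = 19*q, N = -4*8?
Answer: -18067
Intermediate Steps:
N = -32
z = -63 (z = (0 - 1*(-1)) - 32*(3 - 1) = (0 + 1) - 32*2 = 1 - 64 = -63)
-7*8*2 + z*f(15, 12) = -7*8*2 - 1197*15 = -56*2 - 63*285 = -112 - 17955 = -18067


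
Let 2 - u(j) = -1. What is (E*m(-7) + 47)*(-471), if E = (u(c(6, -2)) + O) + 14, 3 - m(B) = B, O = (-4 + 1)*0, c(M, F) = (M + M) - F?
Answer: -102207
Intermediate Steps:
c(M, F) = -F + 2*M (c(M, F) = 2*M - F = -F + 2*M)
u(j) = 3 (u(j) = 2 - 1*(-1) = 2 + 1 = 3)
O = 0 (O = -3*0 = 0)
m(B) = 3 - B
E = 17 (E = (3 + 0) + 14 = 3 + 14 = 17)
(E*m(-7) + 47)*(-471) = (17*(3 - 1*(-7)) + 47)*(-471) = (17*(3 + 7) + 47)*(-471) = (17*10 + 47)*(-471) = (170 + 47)*(-471) = 217*(-471) = -102207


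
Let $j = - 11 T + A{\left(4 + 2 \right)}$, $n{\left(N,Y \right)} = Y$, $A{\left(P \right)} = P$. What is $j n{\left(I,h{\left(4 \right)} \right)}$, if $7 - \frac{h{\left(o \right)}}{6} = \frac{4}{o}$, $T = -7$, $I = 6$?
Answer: $2988$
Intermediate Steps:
$h{\left(o \right)} = 42 - \frac{24}{o}$ ($h{\left(o \right)} = 42 - 6 \frac{4}{o} = 42 - \frac{24}{o}$)
$j = 83$ ($j = \left(-11\right) \left(-7\right) + \left(4 + 2\right) = 77 + 6 = 83$)
$j n{\left(I,h{\left(4 \right)} \right)} = 83 \left(42 - \frac{24}{4}\right) = 83 \left(42 - 6\right) = 83 \cdot 36 = 2988$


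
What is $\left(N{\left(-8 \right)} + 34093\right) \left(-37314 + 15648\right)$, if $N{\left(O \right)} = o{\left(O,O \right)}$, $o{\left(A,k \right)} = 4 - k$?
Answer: $-738918930$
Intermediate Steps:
$N{\left(O \right)} = 4 - O$
$\left(N{\left(-8 \right)} + 34093\right) \left(-37314 + 15648\right) = \left(\left(4 - -8\right) + 34093\right) \left(-37314 + 15648\right) = \left(\left(4 + 8\right) + 34093\right) \left(-21666\right) = \left(12 + 34093\right) \left(-21666\right) = 34105 \left(-21666\right) = -738918930$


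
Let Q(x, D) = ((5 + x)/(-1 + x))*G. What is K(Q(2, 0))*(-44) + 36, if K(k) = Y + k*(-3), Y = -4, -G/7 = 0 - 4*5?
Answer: 129572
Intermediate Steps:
G = 140 (G = -7*(0 - 4*5) = -7*(0 - 20) = -7*(-20) = 140)
Q(x, D) = 140*(5 + x)/(-1 + x) (Q(x, D) = ((5 + x)/(-1 + x))*140 = 140*(5 + x)/(-1 + x))
K(k) = -4 - 3*k (K(k) = -4 + k*(-3) = -4 - 3*k)
K(Q(2, 0))*(-44) + 36 = (-4 - 420*(5 + 2)/(-1 + 2))*(-44) + 36 = (-4 - 420*7/1)*(-44) + 36 = (-4 - 420*7)*(-44) + 36 = (-4 - 3*980)*(-44) + 36 = (-4 - 2940)*(-44) + 36 = -2944*(-44) + 36 = 129536 + 36 = 129572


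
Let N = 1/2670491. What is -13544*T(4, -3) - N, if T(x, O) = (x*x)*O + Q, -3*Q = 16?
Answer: 5787060816637/8011473 ≈ 7.2235e+5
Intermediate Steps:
Q = -16/3 (Q = -⅓*16 = -16/3 ≈ -5.3333)
T(x, O) = -16/3 + O*x² (T(x, O) = (x*x)*O - 16/3 = x²*O - 16/3 = O*x² - 16/3 = -16/3 + O*x²)
N = 1/2670491 ≈ 3.7446e-7
-13544*T(4, -3) - N = -13544*(-16/3 - 3*4²) - 1*1/2670491 = -13544*(-16/3 - 3*16) - 1/2670491 = -13544*(-16/3 - 48) - 1/2670491 = -13544*(-160/3) - 1/2670491 = 2167040/3 - 1/2670491 = 5787060816637/8011473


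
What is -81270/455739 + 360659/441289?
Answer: 42834271657/67037535857 ≈ 0.63896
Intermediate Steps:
-81270/455739 + 360659/441289 = -81270*1/455739 + 360659*(1/441289) = -27090/151913 + 360659/441289 = 42834271657/67037535857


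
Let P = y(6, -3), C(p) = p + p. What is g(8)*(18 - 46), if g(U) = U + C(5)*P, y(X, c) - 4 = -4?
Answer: -224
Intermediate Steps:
y(X, c) = 0 (y(X, c) = 4 - 4 = 0)
C(p) = 2*p
P = 0
g(U) = U (g(U) = U + (2*5)*0 = U + 10*0 = U + 0 = U)
g(8)*(18 - 46) = 8*(18 - 46) = 8*(-28) = -224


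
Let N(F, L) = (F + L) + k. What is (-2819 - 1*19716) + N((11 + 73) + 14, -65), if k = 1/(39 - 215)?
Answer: -3960353/176 ≈ -22502.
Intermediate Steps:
k = -1/176 (k = 1/(-176) = -1/176 ≈ -0.0056818)
N(F, L) = -1/176 + F + L (N(F, L) = (F + L) - 1/176 = -1/176 + F + L)
(-2819 - 1*19716) + N((11 + 73) + 14, -65) = (-2819 - 1*19716) + (-1/176 + ((11 + 73) + 14) - 65) = (-2819 - 19716) + (-1/176 + (84 + 14) - 65) = -22535 + (-1/176 + 98 - 65) = -22535 + 5807/176 = -3960353/176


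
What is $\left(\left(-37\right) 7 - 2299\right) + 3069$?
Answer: $511$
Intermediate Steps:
$\left(\left(-37\right) 7 - 2299\right) + 3069 = \left(-259 - 2299\right) + 3069 = -2558 + 3069 = 511$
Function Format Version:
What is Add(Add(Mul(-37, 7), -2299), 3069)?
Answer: 511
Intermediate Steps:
Add(Add(Mul(-37, 7), -2299), 3069) = Add(Add(-259, -2299), 3069) = Add(-2558, 3069) = 511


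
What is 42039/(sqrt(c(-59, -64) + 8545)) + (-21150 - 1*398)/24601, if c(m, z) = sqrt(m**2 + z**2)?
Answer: -21548/24601 + 42039/sqrt(8545 + sqrt(7577)) ≈ 451.60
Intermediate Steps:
42039/(sqrt(c(-59, -64) + 8545)) + (-21150 - 1*398)/24601 = 42039/(sqrt(sqrt((-59)**2 + (-64)**2) + 8545)) + (-21150 - 1*398)/24601 = 42039/(sqrt(sqrt(3481 + 4096) + 8545)) + (-21150 - 398)*(1/24601) = 42039/(sqrt(sqrt(7577) + 8545)) - 21548*1/24601 = 42039/(sqrt(8545 + sqrt(7577))) - 21548/24601 = 42039/sqrt(8545 + sqrt(7577)) - 21548/24601 = -21548/24601 + 42039/sqrt(8545 + sqrt(7577))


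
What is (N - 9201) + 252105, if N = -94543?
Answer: 148361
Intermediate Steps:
(N - 9201) + 252105 = (-94543 - 9201) + 252105 = -103744 + 252105 = 148361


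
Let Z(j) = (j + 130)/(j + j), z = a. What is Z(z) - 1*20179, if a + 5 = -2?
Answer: -282629/14 ≈ -20188.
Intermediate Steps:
a = -7 (a = -5 - 2 = -7)
z = -7
Z(j) = (130 + j)/(2*j) (Z(j) = (130 + j)/((2*j)) = (130 + j)*(1/(2*j)) = (130 + j)/(2*j))
Z(z) - 1*20179 = (½)*(130 - 7)/(-7) - 1*20179 = (½)*(-⅐)*123 - 20179 = -123/14 - 20179 = -282629/14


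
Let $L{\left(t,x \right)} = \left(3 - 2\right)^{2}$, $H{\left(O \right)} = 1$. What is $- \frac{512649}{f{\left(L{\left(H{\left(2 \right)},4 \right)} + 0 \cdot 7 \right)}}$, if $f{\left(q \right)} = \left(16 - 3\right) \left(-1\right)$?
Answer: $\frac{512649}{13} \approx 39435.0$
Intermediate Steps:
$L{\left(t,x \right)} = 1$ ($L{\left(t,x \right)} = 1^{2} = 1$)
$f{\left(q \right)} = -13$ ($f{\left(q \right)} = 13 \left(-1\right) = -13$)
$- \frac{512649}{f{\left(L{\left(H{\left(2 \right)},4 \right)} + 0 \cdot 7 \right)}} = - \frac{512649}{-13} = - \frac{512649 \left(-1\right)}{13} = \left(-1\right) \left(- \frac{512649}{13}\right) = \frac{512649}{13}$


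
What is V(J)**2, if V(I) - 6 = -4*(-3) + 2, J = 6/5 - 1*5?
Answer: 400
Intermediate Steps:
J = -19/5 (J = 6*(1/5) - 5 = 6/5 - 5 = -19/5 ≈ -3.8000)
V(I) = 20 (V(I) = 6 + (-4*(-3) + 2) = 6 + (12 + 2) = 6 + 14 = 20)
V(J)**2 = 20**2 = 400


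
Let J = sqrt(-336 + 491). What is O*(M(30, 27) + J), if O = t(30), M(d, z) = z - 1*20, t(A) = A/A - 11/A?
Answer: 133/30 + 19*sqrt(155)/30 ≈ 12.318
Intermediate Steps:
t(A) = 1 - 11/A
M(d, z) = -20 + z (M(d, z) = z - 20 = -20 + z)
O = 19/30 (O = (-11 + 30)/30 = (1/30)*19 = 19/30 ≈ 0.63333)
J = sqrt(155) ≈ 12.450
O*(M(30, 27) + J) = 19*((-20 + 27) + sqrt(155))/30 = 19*(7 + sqrt(155))/30 = 133/30 + 19*sqrt(155)/30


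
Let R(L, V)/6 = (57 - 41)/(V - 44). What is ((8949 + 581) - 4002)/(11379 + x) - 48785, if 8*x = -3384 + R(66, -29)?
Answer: -4877083577/99972 ≈ -48785.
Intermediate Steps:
R(L, V) = 96/(-44 + V) (R(L, V) = 6*((57 - 41)/(V - 44)) = 6*(16/(-44 + V)) = 96/(-44 + V))
x = -30891/73 (x = (-3384 + 96/(-44 - 29))/8 = (-3384 + 96/(-73))/8 = (-3384 + 96*(-1/73))/8 = (-3384 - 96/73)/8 = (1/8)*(-247128/73) = -30891/73 ≈ -423.16)
((8949 + 581) - 4002)/(11379 + x) - 48785 = ((8949 + 581) - 4002)/(11379 - 30891/73) - 48785 = (9530 - 4002)/(799776/73) - 48785 = 5528*(73/799776) - 48785 = 50443/99972 - 48785 = -4877083577/99972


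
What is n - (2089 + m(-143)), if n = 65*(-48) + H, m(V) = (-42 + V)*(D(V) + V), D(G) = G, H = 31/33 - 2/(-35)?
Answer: -67126294/1155 ≈ -58118.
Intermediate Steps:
H = 1151/1155 (H = 31*(1/33) - 2*(-1/35) = 31/33 + 2/35 = 1151/1155 ≈ 0.99654)
m(V) = 2*V*(-42 + V) (m(V) = (-42 + V)*(V + V) = (-42 + V)*(2*V) = 2*V*(-42 + V))
n = -3602449/1155 (n = 65*(-48) + 1151/1155 = -3120 + 1151/1155 = -3602449/1155 ≈ -3119.0)
n - (2089 + m(-143)) = -3602449/1155 - (2089 + 2*(-143)*(-42 - 143)) = -3602449/1155 - (2089 + 2*(-143)*(-185)) = -3602449/1155 - (2089 + 52910) = -3602449/1155 - 1*54999 = -3602449/1155 - 54999 = -67126294/1155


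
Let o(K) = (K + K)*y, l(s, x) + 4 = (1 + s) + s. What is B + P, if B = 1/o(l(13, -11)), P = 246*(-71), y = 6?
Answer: -4820615/276 ≈ -17466.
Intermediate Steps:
l(s, x) = -3 + 2*s (l(s, x) = -4 + ((1 + s) + s) = -4 + (1 + 2*s) = -3 + 2*s)
o(K) = 12*K (o(K) = (K + K)*6 = (2*K)*6 = 12*K)
P = -17466
B = 1/276 (B = 1/(12*(-3 + 2*13)) = 1/(12*(-3 + 26)) = 1/(12*23) = 1/276 ≈ 0.0036232)
B + P = 1/276 - 17466 = -4820615/276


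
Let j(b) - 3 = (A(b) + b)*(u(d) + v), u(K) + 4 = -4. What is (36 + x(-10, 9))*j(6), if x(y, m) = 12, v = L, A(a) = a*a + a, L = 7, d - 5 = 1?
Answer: -2160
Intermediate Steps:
d = 6 (d = 5 + 1 = 6)
A(a) = a + a² (A(a) = a² + a = a + a²)
u(K) = -8 (u(K) = -4 - 4 = -8)
v = 7
j(b) = 3 - b - b*(1 + b) (j(b) = 3 + (b*(1 + b) + b)*(-8 + 7) = 3 + (b + b*(1 + b))*(-1) = 3 + (-b - b*(1 + b)) = 3 - b - b*(1 + b))
(36 + x(-10, 9))*j(6) = (36 + 12)*(3 - 1*6 - 1*6*(1 + 6)) = 48*(3 - 6 - 1*6*7) = 48*(3 - 6 - 42) = 48*(-45) = -2160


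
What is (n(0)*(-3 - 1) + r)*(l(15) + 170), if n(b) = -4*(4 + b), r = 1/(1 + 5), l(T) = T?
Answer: 71225/6 ≈ 11871.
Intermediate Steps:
r = ⅙ (r = 1/6 = ⅙ ≈ 0.16667)
n(b) = -16 - 4*b
(n(0)*(-3 - 1) + r)*(l(15) + 170) = ((-16 - 4*0)*(-3 - 1) + ⅙)*(15 + 170) = ((-16 + 0)*(-4) + ⅙)*185 = (-16*(-4) + ⅙)*185 = (64 + ⅙)*185 = (385/6)*185 = 71225/6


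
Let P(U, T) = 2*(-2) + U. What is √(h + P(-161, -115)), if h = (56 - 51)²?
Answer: 2*I*√35 ≈ 11.832*I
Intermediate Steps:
P(U, T) = -4 + U
h = 25 (h = 5² = 25)
√(h + P(-161, -115)) = √(25 + (-4 - 161)) = √(25 - 165) = √(-140) = 2*I*√35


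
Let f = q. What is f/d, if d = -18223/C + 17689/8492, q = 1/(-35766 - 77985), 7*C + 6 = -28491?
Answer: -1047604/781647355845 ≈ -1.3403e-6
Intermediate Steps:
C = -4071 (C = -6/7 + (1/7)*(-28491) = -6/7 - 28491/7 = -4071)
q = -1/113751 (q = 1/(-113751) = -1/113751 ≈ -8.7911e-6)
f = -1/113751 ≈ -8.7911e-6
d = 226761635/34570932 (d = -18223/(-4071) + 17689/8492 = -18223*(-1/4071) + 17689*(1/8492) = 18223/4071 + 17689/8492 = 226761635/34570932 ≈ 6.5593)
f/d = -1/(113751*226761635/34570932) = -1/113751*34570932/226761635 = -1047604/781647355845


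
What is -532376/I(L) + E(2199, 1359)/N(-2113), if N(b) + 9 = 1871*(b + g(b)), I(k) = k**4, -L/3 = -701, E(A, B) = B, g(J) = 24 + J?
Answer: -26585505742616855/153775597610370444831 ≈ -0.00017289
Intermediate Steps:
L = 2103 (L = -3*(-701) = 2103)
N(b) = 44895 + 3742*b (N(b) = -9 + 1871*(b + (24 + b)) = -9 + 1871*(24 + 2*b) = -9 + (44904 + 3742*b) = 44895 + 3742*b)
-532376/I(L) + E(2199, 1359)/N(-2113) = -532376/(2103**4) + 1359/(44895 + 3742*(-2113)) = -532376/19559470366881 + 1359/(44895 - 7906846) = -532376*1/19559470366881 + 1359/(-7861951) = -532376/19559470366881 + 1359*(-1/7861951) = -532376/19559470366881 - 1359/7861951 = -26585505742616855/153775597610370444831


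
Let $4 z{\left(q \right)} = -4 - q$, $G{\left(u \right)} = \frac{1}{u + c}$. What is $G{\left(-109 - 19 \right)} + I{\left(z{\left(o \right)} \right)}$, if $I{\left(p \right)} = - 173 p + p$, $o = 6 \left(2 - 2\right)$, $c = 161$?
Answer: $\frac{5677}{33} \approx 172.03$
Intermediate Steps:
$o = 0$ ($o = 6 \cdot 0 = 0$)
$G{\left(u \right)} = \frac{1}{161 + u}$ ($G{\left(u \right)} = \frac{1}{u + 161} = \frac{1}{161 + u}$)
$z{\left(q \right)} = -1 - \frac{q}{4}$ ($z{\left(q \right)} = \frac{-4 - q}{4} = -1 - \frac{q}{4}$)
$I{\left(p \right)} = - 172 p$
$G{\left(-109 - 19 \right)} + I{\left(z{\left(o \right)} \right)} = \frac{1}{161 - 128} - 172 \left(-1 - 0\right) = \frac{1}{161 - 128} - 172 \left(-1 + 0\right) = \frac{1}{33} - -172 = \frac{1}{33} + 172 = \frac{5677}{33}$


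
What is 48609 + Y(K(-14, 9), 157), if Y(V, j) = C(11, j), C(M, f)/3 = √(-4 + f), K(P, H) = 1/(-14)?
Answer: 48609 + 9*√17 ≈ 48646.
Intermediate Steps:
K(P, H) = -1/14
C(M, f) = 3*√(-4 + f)
Y(V, j) = 3*√(-4 + j)
48609 + Y(K(-14, 9), 157) = 48609 + 3*√(-4 + 157) = 48609 + 3*√153 = 48609 + 3*(3*√17) = 48609 + 9*√17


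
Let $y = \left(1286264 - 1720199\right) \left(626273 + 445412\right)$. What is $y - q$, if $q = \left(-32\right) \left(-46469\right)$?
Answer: $-465043117483$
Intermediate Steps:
$q = 1487008$
$y = -465041630475$ ($y = \left(-433935\right) 1071685 = -465041630475$)
$y - q = -465041630475 - 1487008 = -465043117483$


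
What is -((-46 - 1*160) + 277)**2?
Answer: -5041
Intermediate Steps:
-((-46 - 1*160) + 277)**2 = -((-46 - 160) + 277)**2 = -(-206 + 277)**2 = -1*71**2 = -1*5041 = -5041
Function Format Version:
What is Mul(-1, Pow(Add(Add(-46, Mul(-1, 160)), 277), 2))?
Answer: -5041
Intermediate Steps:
Mul(-1, Pow(Add(Add(-46, Mul(-1, 160)), 277), 2)) = Mul(-1, Pow(Add(Add(-46, -160), 277), 2)) = Mul(-1, Pow(Add(-206, 277), 2)) = Mul(-1, Pow(71, 2)) = Mul(-1, 5041) = -5041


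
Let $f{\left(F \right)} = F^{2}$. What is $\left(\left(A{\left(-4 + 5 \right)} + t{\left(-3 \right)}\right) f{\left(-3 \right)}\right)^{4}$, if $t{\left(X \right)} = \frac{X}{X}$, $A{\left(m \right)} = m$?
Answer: $104976$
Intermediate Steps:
$t{\left(X \right)} = 1$
$\left(\left(A{\left(-4 + 5 \right)} + t{\left(-3 \right)}\right) f{\left(-3 \right)}\right)^{4} = \left(\left(\left(-4 + 5\right) + 1\right) \left(-3\right)^{2}\right)^{4} = \left(\left(1 + 1\right) 9\right)^{4} = \left(2 \cdot 9\right)^{4} = 18^{4} = 104976$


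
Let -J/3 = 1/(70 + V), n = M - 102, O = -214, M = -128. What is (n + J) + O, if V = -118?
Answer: -7103/16 ≈ -443.94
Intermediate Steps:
n = -230 (n = -128 - 102 = -230)
J = 1/16 (J = -3/(70 - 118) = -3/(-48) = -3*(-1/48) = 1/16 ≈ 0.062500)
(n + J) + O = (-230 + 1/16) - 214 = -3679/16 - 214 = -7103/16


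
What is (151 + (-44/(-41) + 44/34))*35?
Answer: 3741395/697 ≈ 5367.9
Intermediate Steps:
(151 + (-44/(-41) + 44/34))*35 = (151 + (-44*(-1/41) + 44*(1/34)))*35 = (151 + (44/41 + 22/17))*35 = (151 + 1650/697)*35 = (106897/697)*35 = 3741395/697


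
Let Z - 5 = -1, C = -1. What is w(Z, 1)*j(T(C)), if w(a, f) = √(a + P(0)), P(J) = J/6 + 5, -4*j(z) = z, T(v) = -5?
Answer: 15/4 ≈ 3.7500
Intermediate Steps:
j(z) = -z/4
P(J) = 5 + J/6 (P(J) = J*(⅙) + 5 = J/6 + 5 = 5 + J/6)
Z = 4 (Z = 5 - 1 = 4)
w(a, f) = √(5 + a) (w(a, f) = √(a + (5 + (⅙)*0)) = √(a + (5 + 0)) = √(a + 5) = √(5 + a))
w(Z, 1)*j(T(C)) = √(5 + 4)*(-¼*(-5)) = √9*(5/4) = 3*(5/4) = 15/4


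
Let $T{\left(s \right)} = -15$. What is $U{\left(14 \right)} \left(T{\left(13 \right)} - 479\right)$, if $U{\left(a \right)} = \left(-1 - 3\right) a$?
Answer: $27664$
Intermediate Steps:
$U{\left(a \right)} = - 4 a$
$U{\left(14 \right)} \left(T{\left(13 \right)} - 479\right) = \left(-4\right) 14 \left(-15 - 479\right) = \left(-56\right) \left(-494\right) = 27664$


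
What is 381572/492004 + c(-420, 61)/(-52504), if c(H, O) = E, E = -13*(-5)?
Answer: 5000519007/6458044504 ≈ 0.77431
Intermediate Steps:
E = 65
c(H, O) = 65
381572/492004 + c(-420, 61)/(-52504) = 381572/492004 + 65/(-52504) = 381572*(1/492004) + 65*(-1/52504) = 95393/123001 - 65/52504 = 5000519007/6458044504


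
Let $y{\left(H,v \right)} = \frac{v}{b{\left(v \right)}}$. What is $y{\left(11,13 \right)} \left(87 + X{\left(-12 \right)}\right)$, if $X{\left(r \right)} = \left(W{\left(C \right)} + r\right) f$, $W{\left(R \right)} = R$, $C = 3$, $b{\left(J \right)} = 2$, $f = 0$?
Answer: $\frac{1131}{2} \approx 565.5$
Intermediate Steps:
$y{\left(H,v \right)} = \frac{v}{2}$
$X{\left(r \right)} = 0$ ($X{\left(r \right)} = \left(3 + r\right) 0 = 0$)
$y{\left(11,13 \right)} \left(87 + X{\left(-12 \right)}\right) = \frac{1}{2} \cdot 13 \left(87 + 0\right) = \frac{13}{2} \cdot 87 = \frac{1131}{2}$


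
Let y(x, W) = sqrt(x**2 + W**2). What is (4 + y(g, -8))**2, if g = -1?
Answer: (4 + sqrt(65))**2 ≈ 145.50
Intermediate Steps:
y(x, W) = sqrt(W**2 + x**2)
(4 + y(g, -8))**2 = (4 + sqrt((-8)**2 + (-1)**2))**2 = (4 + sqrt(64 + 1))**2 = (4 + sqrt(65))**2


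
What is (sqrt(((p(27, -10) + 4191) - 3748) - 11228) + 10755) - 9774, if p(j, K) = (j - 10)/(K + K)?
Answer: 981 + I*sqrt(1078585)/10 ≈ 981.0 + 103.85*I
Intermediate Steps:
p(j, K) = (-10 + j)/(2*K) (p(j, K) = (-10 + j)/((2*K)) = (-10 + j)*(1/(2*K)) = (-10 + j)/(2*K))
(sqrt(((p(27, -10) + 4191) - 3748) - 11228) + 10755) - 9774 = (sqrt((((1/2)*(-10 + 27)/(-10) + 4191) - 3748) - 11228) + 10755) - 9774 = (sqrt((((1/2)*(-1/10)*17 + 4191) - 3748) - 11228) + 10755) - 9774 = (sqrt(((-17/20 + 4191) - 3748) - 11228) + 10755) - 9774 = (sqrt((83803/20 - 3748) - 11228) + 10755) - 9774 = (sqrt(8843/20 - 11228) + 10755) - 9774 = (sqrt(-215717/20) + 10755) - 9774 = (I*sqrt(1078585)/10 + 10755) - 9774 = (10755 + I*sqrt(1078585)/10) - 9774 = 981 + I*sqrt(1078585)/10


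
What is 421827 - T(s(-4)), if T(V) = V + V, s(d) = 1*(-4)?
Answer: 421835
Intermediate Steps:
s(d) = -4
T(V) = 2*V
421827 - T(s(-4)) = 421827 - 2*(-4) = 421827 - 1*(-8) = 421827 + 8 = 421835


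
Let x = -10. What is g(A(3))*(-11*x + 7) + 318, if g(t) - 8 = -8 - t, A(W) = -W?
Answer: 669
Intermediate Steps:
g(t) = -t (g(t) = 8 + (-8 - t) = -t)
g(A(3))*(-11*x + 7) + 318 = (-(-1)*3)*(-11*(-10) + 7) + 318 = (-1*(-3))*(110 + 7) + 318 = 3*117 + 318 = 351 + 318 = 669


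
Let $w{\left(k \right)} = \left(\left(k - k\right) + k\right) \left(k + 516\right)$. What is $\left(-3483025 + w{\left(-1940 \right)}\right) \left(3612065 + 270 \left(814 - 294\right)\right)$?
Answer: $-2703519696225$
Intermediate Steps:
$w{\left(k \right)} = k \left(516 + k\right)$ ($w{\left(k \right)} = \left(0 + k\right) \left(516 + k\right) = k \left(516 + k\right)$)
$\left(-3483025 + w{\left(-1940 \right)}\right) \left(3612065 + 270 \left(814 - 294\right)\right) = \left(-3483025 - 1940 \left(516 - 1940\right)\right) \left(3612065 + 270 \left(814 - 294\right)\right) = \left(-3483025 - -2762560\right) \left(3612065 + 270 \cdot 520\right) = \left(-3483025 + 2762560\right) \left(3612065 + 140400\right) = \left(-720465\right) 3752465 = -2703519696225$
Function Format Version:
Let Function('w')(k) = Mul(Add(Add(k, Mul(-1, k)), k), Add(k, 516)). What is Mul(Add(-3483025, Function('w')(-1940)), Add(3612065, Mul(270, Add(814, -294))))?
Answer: -2703519696225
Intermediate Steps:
Function('w')(k) = Mul(k, Add(516, k)) (Function('w')(k) = Mul(Add(0, k), Add(516, k)) = Mul(k, Add(516, k)))
Mul(Add(-3483025, Function('w')(-1940)), Add(3612065, Mul(270, Add(814, -294)))) = Mul(Add(-3483025, Mul(-1940, Add(516, -1940))), Add(3612065, Mul(270, Add(814, -294)))) = Mul(Add(-3483025, Mul(-1940, -1424)), Add(3612065, Mul(270, 520))) = Mul(Add(-3483025, 2762560), Add(3612065, 140400)) = Mul(-720465, 3752465) = -2703519696225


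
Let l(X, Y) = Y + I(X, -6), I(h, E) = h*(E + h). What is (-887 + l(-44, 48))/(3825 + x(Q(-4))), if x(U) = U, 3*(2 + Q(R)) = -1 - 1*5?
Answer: 1361/3821 ≈ 0.35619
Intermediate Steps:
Q(R) = -4 (Q(R) = -2 + (-1 - 1*5)/3 = -2 + (-1 - 5)/3 = -2 + (1/3)*(-6) = -2 - 2 = -4)
l(X, Y) = Y + X*(-6 + X)
(-887 + l(-44, 48))/(3825 + x(Q(-4))) = (-887 + (48 - 44*(-6 - 44)))/(3825 - 4) = (-887 + (48 - 44*(-50)))/3821 = (-887 + (48 + 2200))*(1/3821) = (-887 + 2248)*(1/3821) = 1361*(1/3821) = 1361/3821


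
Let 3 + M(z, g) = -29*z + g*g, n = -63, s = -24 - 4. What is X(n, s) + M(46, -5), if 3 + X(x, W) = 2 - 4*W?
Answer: -1201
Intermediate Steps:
s = -28
M(z, g) = -3 + g² - 29*z (M(z, g) = -3 + (-29*z + g*g) = -3 + (-29*z + g²) = -3 + (g² - 29*z) = -3 + g² - 29*z)
X(x, W) = -1 - 4*W (X(x, W) = -3 + (2 - 4*W) = -1 - 4*W)
X(n, s) + M(46, -5) = (-1 - 4*(-28)) + (-3 + (-5)² - 29*46) = (-1 + 112) + (-3 + 25 - 1334) = 111 - 1312 = -1201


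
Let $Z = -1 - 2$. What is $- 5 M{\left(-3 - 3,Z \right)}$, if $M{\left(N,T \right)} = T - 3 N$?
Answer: $-75$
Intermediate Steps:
$Z = -3$
$- 5 M{\left(-3 - 3,Z \right)} = - 5 \left(-3 - 3 \left(-3 - 3\right)\right) = - 5 \left(-3 - -18\right) = - 5 \left(-3 + 18\right) = \left(-5\right) 15 = -75$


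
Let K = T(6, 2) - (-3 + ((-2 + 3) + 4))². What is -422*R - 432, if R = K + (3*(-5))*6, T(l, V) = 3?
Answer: 37970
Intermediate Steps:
K = -1 (K = 3 - (-3 + ((-2 + 3) + 4))² = 3 - (-3 + (1 + 4))² = 3 - (-3 + 5)² = 3 - 1*2² = 3 - 1*4 = 3 - 4 = -1)
R = -91 (R = -1 + (3*(-5))*6 = -1 - 15*6 = -1 - 90 = -91)
-422*R - 432 = -422*(-91) - 432 = 38402 - 432 = 37970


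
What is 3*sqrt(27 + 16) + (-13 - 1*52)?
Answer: -65 + 3*sqrt(43) ≈ -45.328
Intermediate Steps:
3*sqrt(27 + 16) + (-13 - 1*52) = 3*sqrt(43) + (-13 - 52) = 3*sqrt(43) - 65 = -65 + 3*sqrt(43)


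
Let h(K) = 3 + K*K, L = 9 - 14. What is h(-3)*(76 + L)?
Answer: 852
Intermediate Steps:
L = -5
h(K) = 3 + K**2
h(-3)*(76 + L) = (3 + (-3)**2)*(76 - 5) = (3 + 9)*71 = 12*71 = 852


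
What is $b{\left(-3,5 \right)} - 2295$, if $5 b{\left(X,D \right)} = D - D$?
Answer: $-2295$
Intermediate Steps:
$b{\left(X,D \right)} = 0$ ($b{\left(X,D \right)} = \frac{D - D}{5} = \frac{1}{5} \cdot 0 = 0$)
$b{\left(-3,5 \right)} - 2295 = 0 - 2295 = -2295$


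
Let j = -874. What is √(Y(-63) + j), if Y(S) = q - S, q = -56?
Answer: 17*I*√3 ≈ 29.445*I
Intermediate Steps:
Y(S) = -56 - S
√(Y(-63) + j) = √((-56 - 1*(-63)) - 874) = √((-56 + 63) - 874) = √(7 - 874) = √(-867) = 17*I*√3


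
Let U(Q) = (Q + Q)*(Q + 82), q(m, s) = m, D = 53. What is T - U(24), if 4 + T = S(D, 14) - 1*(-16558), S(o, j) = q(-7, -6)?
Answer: 11459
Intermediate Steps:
S(o, j) = -7
T = 16547 (T = -4 + (-7 - 1*(-16558)) = -4 + (-7 + 16558) = -4 + 16551 = 16547)
U(Q) = 2*Q*(82 + Q) (U(Q) = (2*Q)*(82 + Q) = 2*Q*(82 + Q))
T - U(24) = 16547 - 2*24*(82 + 24) = 16547 - 2*24*106 = 16547 - 1*5088 = 16547 - 5088 = 11459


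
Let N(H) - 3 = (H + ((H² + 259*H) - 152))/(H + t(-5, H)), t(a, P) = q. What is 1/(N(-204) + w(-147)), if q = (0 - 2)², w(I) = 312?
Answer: 25/9322 ≈ 0.0026818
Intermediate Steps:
q = 4 (q = (-2)² = 4)
t(a, P) = 4
N(H) = 3 + (-152 + H² + 260*H)/(4 + H) (N(H) = 3 + (H + ((H² + 259*H) - 152))/(H + 4) = 3 + (H + (-152 + H² + 259*H))/(4 + H) = 3 + (-152 + H² + 260*H)/(4 + H))
1/(N(-204) + w(-147)) = 1/((-140 + (-204)² + 263*(-204))/(4 - 204) + 312) = 1/((-140 + 41616 - 53652)/(-200) + 312) = 1/(-1/200*(-12176) + 312) = 1/(1522/25 + 312) = 1/(9322/25) = 25/9322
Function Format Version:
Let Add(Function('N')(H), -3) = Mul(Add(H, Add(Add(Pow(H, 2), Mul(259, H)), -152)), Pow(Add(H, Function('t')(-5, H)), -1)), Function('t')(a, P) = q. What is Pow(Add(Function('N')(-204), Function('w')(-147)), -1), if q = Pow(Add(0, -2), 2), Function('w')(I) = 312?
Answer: Rational(25, 9322) ≈ 0.0026818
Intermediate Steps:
q = 4 (q = Pow(-2, 2) = 4)
Function('t')(a, P) = 4
Function('N')(H) = Add(3, Mul(Pow(Add(4, H), -1), Add(-152, Pow(H, 2), Mul(260, H)))) (Function('N')(H) = Add(3, Mul(Add(H, Add(Add(Pow(H, 2), Mul(259, H)), -152)), Pow(Add(H, 4), -1))) = Add(3, Mul(Add(H, Add(-152, Pow(H, 2), Mul(259, H))), Pow(Add(4, H), -1))) = Add(3, Mul(Add(-152, Pow(H, 2), Mul(260, H)), Pow(Add(4, H), -1))) = Add(3, Mul(Pow(Add(4, H), -1), Add(-152, Pow(H, 2), Mul(260, H)))))
Pow(Add(Function('N')(-204), Function('w')(-147)), -1) = Pow(Add(Mul(Pow(Add(4, -204), -1), Add(-140, Pow(-204, 2), Mul(263, -204))), 312), -1) = Pow(Add(Mul(Pow(-200, -1), Add(-140, 41616, -53652)), 312), -1) = Pow(Add(Mul(Rational(-1, 200), -12176), 312), -1) = Pow(Add(Rational(1522, 25), 312), -1) = Pow(Rational(9322, 25), -1) = Rational(25, 9322)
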